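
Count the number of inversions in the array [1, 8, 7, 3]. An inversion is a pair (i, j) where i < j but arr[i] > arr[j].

Finding inversions in [1, 8, 7, 3]:

(1, 2): arr[1]=8 > arr[2]=7
(1, 3): arr[1]=8 > arr[3]=3
(2, 3): arr[2]=7 > arr[3]=3

Total inversions: 3

The array has 3 inversion(s): (1,2), (1,3), (2,3). Each pair (i,j) satisfies i < j and arr[i] > arr[j].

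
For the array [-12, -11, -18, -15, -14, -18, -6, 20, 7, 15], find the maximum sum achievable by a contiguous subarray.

Using Kadane's algorithm on [-12, -11, -18, -15, -14, -18, -6, 20, 7, 15]:

Scanning through the array:
Position 1 (value -11): max_ending_here = -11, max_so_far = -11
Position 2 (value -18): max_ending_here = -18, max_so_far = -11
Position 3 (value -15): max_ending_here = -15, max_so_far = -11
Position 4 (value -14): max_ending_here = -14, max_so_far = -11
Position 5 (value -18): max_ending_here = -18, max_so_far = -11
Position 6 (value -6): max_ending_here = -6, max_so_far = -6
Position 7 (value 20): max_ending_here = 20, max_so_far = 20
Position 8 (value 7): max_ending_here = 27, max_so_far = 27
Position 9 (value 15): max_ending_here = 42, max_so_far = 42

Maximum subarray: [20, 7, 15]
Maximum sum: 42

The maximum subarray is [20, 7, 15] with sum 42. This subarray runs from index 7 to index 9.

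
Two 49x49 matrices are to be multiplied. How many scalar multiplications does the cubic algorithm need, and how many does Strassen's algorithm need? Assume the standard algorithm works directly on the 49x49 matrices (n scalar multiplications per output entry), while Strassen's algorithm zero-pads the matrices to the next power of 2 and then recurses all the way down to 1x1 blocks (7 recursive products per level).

Matrix multiplication for 49x49 matrices:

Strassen's algorithm requires power-of-2 dimensions. Pad 49x49 to 64x64 (next power of 2).

Standard algorithm: 49^3 = 117649 multiplications
Strassen's algorithm: 7^(log2(64)) = 7^6 = 117649 multiplications
Savings: 117649 - 117649 = 0 multiplications

Standard: 117649 multiplications (49^3). Strassen: 117649 multiplications (7^6, after padding to 64x64). Strassen reduces 8 recursive multiplications to 7 at each level.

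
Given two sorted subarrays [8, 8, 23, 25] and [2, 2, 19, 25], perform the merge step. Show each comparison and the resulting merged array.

Merging process:

Compare 8 vs 2: take 2 from right. Merged: [2]
Compare 8 vs 2: take 2 from right. Merged: [2, 2]
Compare 8 vs 19: take 8 from left. Merged: [2, 2, 8]
Compare 8 vs 19: take 8 from left. Merged: [2, 2, 8, 8]
Compare 23 vs 19: take 19 from right. Merged: [2, 2, 8, 8, 19]
Compare 23 vs 25: take 23 from left. Merged: [2, 2, 8, 8, 19, 23]
Compare 25 vs 25: take 25 from left. Merged: [2, 2, 8, 8, 19, 23, 25]
Append remaining from right: [25]. Merged: [2, 2, 8, 8, 19, 23, 25, 25]

Final merged array: [2, 2, 8, 8, 19, 23, 25, 25]
Total comparisons: 7

The merged array is [2, 2, 8, 8, 19, 23, 25, 25], requiring 7 comparisons. The merge step runs in O(n) time where n is the total number of elements.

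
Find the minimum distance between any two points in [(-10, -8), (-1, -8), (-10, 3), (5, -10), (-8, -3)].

Computing all pairwise distances among 5 points:

d((-10, -8), (-1, -8)) = 9.0
d((-10, -8), (-10, 3)) = 11.0
d((-10, -8), (5, -10)) = 15.1327
d((-10, -8), (-8, -3)) = 5.3852 <-- minimum
d((-1, -8), (-10, 3)) = 14.2127
d((-1, -8), (5, -10)) = 6.3246
d((-1, -8), (-8, -3)) = 8.6023
d((-10, 3), (5, -10)) = 19.8494
d((-10, 3), (-8, -3)) = 6.3246
d((5, -10), (-8, -3)) = 14.7648

Closest pair: (-10, -8) and (-8, -3) with distance 5.3852

The closest pair is (-10, -8) and (-8, -3) with Euclidean distance 5.3852. For 5 points, brute-force pairwise comparison is shown above. For large n, the divide-and-conquer algorithm (sort by x, recurse on halves, check the dividing strip) achieves O(n log n).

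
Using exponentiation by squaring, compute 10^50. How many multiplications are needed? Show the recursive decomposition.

Computing 10^50 by squaring (build up from 10^1; each line after the first costs one multiplication):

10^1 = 10
10^2 = (10^1)^2 = 10^2 = 100
10^3 = 10 * 10^2 = 10 * 100 = 1000
10^6 = (10^3)^2 = 1000^2 = 1000000
10^12 = (10^6)^2 = 1000000^2 = 1000000000000
10^24 = (10^12)^2 = 1000000000000^2 = 1000000000000000000000000
10^25 = 10 * 10^24 = 10 * 1000000000000000000000000 = 10000000000000000000000000
10^50 = (10^25)^2 = 10000000000000000000000000^2 = 100000000000000000000000000000000000000000000000000

Result: 100000000000000000000000000000000000000000000000000
Multiplications needed: 7 (7 lines after 10^1)

10^50 = 100000000000000000000000000000000000000000000000000. Using exponentiation by squaring, this requires 7 multiplications. The key idea: if the exponent is even, square the half-power; if odd, multiply by the base once.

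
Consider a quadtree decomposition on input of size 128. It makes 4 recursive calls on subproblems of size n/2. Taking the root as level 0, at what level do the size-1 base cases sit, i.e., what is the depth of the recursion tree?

For divide and conquer with division factor 2:

Problem sizes at each level:
Level 0: 128
Level 1: 64
Level 2: 32
Level 3: 16
Level 4: 8
Level 5: 4
Level 6: 2
Level 7: 1

The root is level 0 and the size-1 base case is level 7 (the tree spans levels 0 through 7, i.e. 8 levels counting the root), so the depth is the number of divisions: log_2(128) = 7

The recursion tree depth is log_2(128) = 7. At each level, the problem size is divided by 2, so it takes 7 divisions to reduce to a base case of size 1. The algorithm makes 4 recursive calls at each level.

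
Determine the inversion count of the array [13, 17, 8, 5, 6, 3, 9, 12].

Finding inversions in [13, 17, 8, 5, 6, 3, 9, 12]:

(0, 2): arr[0]=13 > arr[2]=8
(0, 3): arr[0]=13 > arr[3]=5
(0, 4): arr[0]=13 > arr[4]=6
(0, 5): arr[0]=13 > arr[5]=3
(0, 6): arr[0]=13 > arr[6]=9
(0, 7): arr[0]=13 > arr[7]=12
(1, 2): arr[1]=17 > arr[2]=8
(1, 3): arr[1]=17 > arr[3]=5
(1, 4): arr[1]=17 > arr[4]=6
(1, 5): arr[1]=17 > arr[5]=3
(1, 6): arr[1]=17 > arr[6]=9
(1, 7): arr[1]=17 > arr[7]=12
(2, 3): arr[2]=8 > arr[3]=5
(2, 4): arr[2]=8 > arr[4]=6
(2, 5): arr[2]=8 > arr[5]=3
(3, 5): arr[3]=5 > arr[5]=3
(4, 5): arr[4]=6 > arr[5]=3

Total inversions: 17

The array has 17 inversion(s): (0,2), (0,3), (0,4), (0,5), (0,6), (0,7), (1,2), (1,3), (1,4), (1,5), (1,6), (1,7), (2,3), (2,4), (2,5), (3,5), (4,5). Each pair (i,j) satisfies i < j and arr[i] > arr[j].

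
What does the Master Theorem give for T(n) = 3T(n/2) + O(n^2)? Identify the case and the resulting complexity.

Master Theorem for T(n) = 3T(n/2) + O(n^2):

a = 3, b = 2, c = 2
log_b(a) = log_2(3) = 1.5850

Case 3: c = 2 > log_2(3) = 1.5850
T(n) = O(n^2) = O(n^2)

For T(n) = 3T(n/2) + O(n^2): log_2(3) = 1.5850. This is Case 3 of the Master Theorem (c > log_b(a), work dominated by root), giving O(n^2).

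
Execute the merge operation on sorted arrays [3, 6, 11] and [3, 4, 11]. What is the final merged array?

Merging process:

Compare 3 vs 3: take 3 from left. Merged: [3]
Compare 6 vs 3: take 3 from right. Merged: [3, 3]
Compare 6 vs 4: take 4 from right. Merged: [3, 3, 4]
Compare 6 vs 11: take 6 from left. Merged: [3, 3, 4, 6]
Compare 11 vs 11: take 11 from left. Merged: [3, 3, 4, 6, 11]
Append remaining from right: [11]. Merged: [3, 3, 4, 6, 11, 11]

Final merged array: [3, 3, 4, 6, 11, 11]
Total comparisons: 5

The merged array is [3, 3, 4, 6, 11, 11], requiring 5 comparisons. The merge step runs in O(n) time where n is the total number of elements.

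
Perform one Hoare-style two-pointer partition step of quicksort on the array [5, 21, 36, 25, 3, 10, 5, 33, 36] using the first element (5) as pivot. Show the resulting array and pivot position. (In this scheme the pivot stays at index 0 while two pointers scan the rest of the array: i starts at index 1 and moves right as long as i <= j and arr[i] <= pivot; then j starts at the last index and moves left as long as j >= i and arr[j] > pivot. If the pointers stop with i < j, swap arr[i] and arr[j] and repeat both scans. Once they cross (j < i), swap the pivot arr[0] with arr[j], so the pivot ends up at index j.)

Hoare-style two-pointer partition with pivot = 5:

Initial array: [5, 21, 36, 25, 3, 10, 5, 33, 36]

Pointers start at i = 1, j = 8.
i stops at index 1 (arr[1]=21 > 5), j stops at index 6 (arr[6]=5 <= 5): swap arr[1] and arr[6], array becomes [5, 5, 36, 25, 3, 10, 21, 33, 36]
i stops at index 2 (arr[2]=36 > 5), j stops at index 4 (arr[4]=3 <= 5): swap arr[2] and arr[4], array becomes [5, 5, 3, 25, 36, 10, 21, 33, 36]
i ends at 3, j ends at 2: the pointers have crossed (j < i), so scanning stops.

Swap pivot arr[0] with arr[2] to place pivot at position 2: [3, 5, 5, 25, 36, 10, 21, 33, 36]
Pivot position: 2

After partitioning with pivot 5, the array becomes [3, 5, 5, 25, 36, 10, 21, 33, 36]. The pivot is placed at index 2. All elements to the left of the pivot are <= 5, and all elements to the right are > 5.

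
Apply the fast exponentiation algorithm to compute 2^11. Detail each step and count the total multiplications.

Computing 2^11 by squaring (build up from 2^1; each line after the first costs one multiplication):

2^1 = 2
2^2 = (2^1)^2 = 2^2 = 4
2^4 = (2^2)^2 = 4^2 = 16
2^5 = 2 * 2^4 = 2 * 16 = 32
2^10 = (2^5)^2 = 32^2 = 1024
2^11 = 2 * 2^10 = 2 * 1024 = 2048

Result: 2048
Multiplications needed: 5 (5 lines after 2^1)

2^11 = 2048. Using exponentiation by squaring, this requires 5 multiplications. The key idea: if the exponent is even, square the half-power; if odd, multiply by the base once.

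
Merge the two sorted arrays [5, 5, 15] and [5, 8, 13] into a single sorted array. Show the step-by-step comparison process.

Merging process:

Compare 5 vs 5: take 5 from left. Merged: [5]
Compare 5 vs 5: take 5 from left. Merged: [5, 5]
Compare 15 vs 5: take 5 from right. Merged: [5, 5, 5]
Compare 15 vs 8: take 8 from right. Merged: [5, 5, 5, 8]
Compare 15 vs 13: take 13 from right. Merged: [5, 5, 5, 8, 13]
Append remaining from left: [15]. Merged: [5, 5, 5, 8, 13, 15]

Final merged array: [5, 5, 5, 8, 13, 15]
Total comparisons: 5

The merged array is [5, 5, 5, 8, 13, 15], requiring 5 comparisons. The merge step runs in O(n) time where n is the total number of elements.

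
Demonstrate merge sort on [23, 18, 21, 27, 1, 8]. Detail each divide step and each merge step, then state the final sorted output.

Merge sort trace:

Split: [23, 18, 21, 27, 1, 8] -> [23, 18, 21] and [27, 1, 8]
  Split: [23, 18, 21] -> [23] and [18, 21]
    Split: [18, 21] -> [18] and [21]
    Merge: [18] + [21] -> [18, 21]
  Merge: [23] + [18, 21] -> [18, 21, 23]
  Split: [27, 1, 8] -> [27] and [1, 8]
    Split: [1, 8] -> [1] and [8]
    Merge: [1] + [8] -> [1, 8]
  Merge: [27] + [1, 8] -> [1, 8, 27]
Merge: [18, 21, 23] + [1, 8, 27] -> [1, 8, 18, 21, 23, 27]

Final sorted array: [1, 8, 18, 21, 23, 27]

The merge sort proceeds by recursively splitting the array and merging sorted halves.
After all merges, the sorted array is [1, 8, 18, 21, 23, 27].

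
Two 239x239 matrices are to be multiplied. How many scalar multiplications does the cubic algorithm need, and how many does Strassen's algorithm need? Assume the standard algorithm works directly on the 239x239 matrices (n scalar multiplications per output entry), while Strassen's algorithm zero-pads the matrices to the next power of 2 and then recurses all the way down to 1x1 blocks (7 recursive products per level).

Matrix multiplication for 239x239 matrices:

Strassen's algorithm requires power-of-2 dimensions. Pad 239x239 to 256x256 (next power of 2).

Standard algorithm: 239^3 = 13651919 multiplications
Strassen's algorithm: 7^(log2(256)) = 7^8 = 5764801 multiplications
Savings: 13651919 - 5764801 = 7887118 multiplications

Standard: 13651919 multiplications (239^3). Strassen: 5764801 multiplications (7^8, after padding to 256x256). Strassen reduces 8 recursive multiplications to 7 at each level.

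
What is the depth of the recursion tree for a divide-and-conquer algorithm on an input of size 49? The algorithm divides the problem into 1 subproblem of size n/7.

For divide and conquer with division factor 7:

Problem sizes at each level:
Level 0: 49
Level 1: 7
Level 2: 1

The root is level 0 and the size-1 base case is level 2 (the tree spans levels 0 through 2, i.e. 3 levels counting the root), so the depth is the number of divisions: log_7(49) = 2

The recursion tree depth is log_7(49) = 2. At each level, the problem size is divided by 7, so it takes 2 divisions to reduce to a base case of size 1. The algorithm makes 1 recursive call at each level.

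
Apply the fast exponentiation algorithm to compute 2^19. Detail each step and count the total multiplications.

Computing 2^19 by squaring (build up from 2^1; each line after the first costs one multiplication):

2^1 = 2
2^2 = (2^1)^2 = 2^2 = 4
2^4 = (2^2)^2 = 4^2 = 16
2^8 = (2^4)^2 = 16^2 = 256
2^9 = 2 * 2^8 = 2 * 256 = 512
2^18 = (2^9)^2 = 512^2 = 262144
2^19 = 2 * 2^18 = 2 * 262144 = 524288

Result: 524288
Multiplications needed: 6 (6 lines after 2^1)

2^19 = 524288. Using exponentiation by squaring, this requires 6 multiplications. The key idea: if the exponent is even, square the half-power; if odd, multiply by the base once.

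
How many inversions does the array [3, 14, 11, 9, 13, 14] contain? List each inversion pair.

Finding inversions in [3, 14, 11, 9, 13, 14]:

(1, 2): arr[1]=14 > arr[2]=11
(1, 3): arr[1]=14 > arr[3]=9
(1, 4): arr[1]=14 > arr[4]=13
(2, 3): arr[2]=11 > arr[3]=9

Total inversions: 4

The array has 4 inversion(s): (1,2), (1,3), (1,4), (2,3). Each pair (i,j) satisfies i < j and arr[i] > arr[j].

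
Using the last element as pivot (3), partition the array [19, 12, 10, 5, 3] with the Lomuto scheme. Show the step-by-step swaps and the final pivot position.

Lomuto partition with pivot = 3:

Initial array: [19, 12, 10, 5, 3]

arr[0]=19 > 3: no swap
arr[1]=12 > 3: no swap
arr[2]=10 > 3: no swap
arr[3]=5 > 3: no swap

Place pivot at position 0: [3, 12, 10, 5, 19]
Pivot position: 0

After partitioning with pivot 3, the array becomes [3, 12, 10, 5, 19]. The pivot is placed at index 0. All elements to the left of the pivot are <= 3, and all elements to the right are > 3.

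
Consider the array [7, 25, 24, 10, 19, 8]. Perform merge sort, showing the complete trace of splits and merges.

Merge sort trace:

Split: [7, 25, 24, 10, 19, 8] -> [7, 25, 24] and [10, 19, 8]
  Split: [7, 25, 24] -> [7] and [25, 24]
    Split: [25, 24] -> [25] and [24]
    Merge: [25] + [24] -> [24, 25]
  Merge: [7] + [24, 25] -> [7, 24, 25]
  Split: [10, 19, 8] -> [10] and [19, 8]
    Split: [19, 8] -> [19] and [8]
    Merge: [19] + [8] -> [8, 19]
  Merge: [10] + [8, 19] -> [8, 10, 19]
Merge: [7, 24, 25] + [8, 10, 19] -> [7, 8, 10, 19, 24, 25]

Final sorted array: [7, 8, 10, 19, 24, 25]

The merge sort proceeds by recursively splitting the array and merging sorted halves.
After all merges, the sorted array is [7, 8, 10, 19, 24, 25].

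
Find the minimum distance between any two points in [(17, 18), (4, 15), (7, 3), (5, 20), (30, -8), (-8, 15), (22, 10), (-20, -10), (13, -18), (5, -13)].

Computing all pairwise distances among 10 points:

d((17, 18), (4, 15)) = 13.3417
d((17, 18), (7, 3)) = 18.0278
d((17, 18), (5, 20)) = 12.1655
d((17, 18), (30, -8)) = 29.0689
d((17, 18), (-8, 15)) = 25.1794
d((17, 18), (22, 10)) = 9.434
d((17, 18), (-20, -10)) = 46.4004
d((17, 18), (13, -18)) = 36.2215
d((17, 18), (5, -13)) = 33.2415
d((4, 15), (7, 3)) = 12.3693
d((4, 15), (5, 20)) = 5.099 <-- minimum
d((4, 15), (30, -8)) = 34.7131
d((4, 15), (-8, 15)) = 12.0
d((4, 15), (22, 10)) = 18.6815
d((4, 15), (-20, -10)) = 34.6554
d((4, 15), (13, -18)) = 34.2053
d((4, 15), (5, -13)) = 28.0179
d((7, 3), (5, 20)) = 17.1172
d((7, 3), (30, -8)) = 25.4951
d((7, 3), (-8, 15)) = 19.2094
d((7, 3), (22, 10)) = 16.5529
d((7, 3), (-20, -10)) = 29.9666
d((7, 3), (13, -18)) = 21.8403
d((7, 3), (5, -13)) = 16.1245
d((5, 20), (30, -8)) = 37.5366
d((5, 20), (-8, 15)) = 13.9284
d((5, 20), (22, 10)) = 19.7231
d((5, 20), (-20, -10)) = 39.0512
d((5, 20), (13, -18)) = 38.833
d((5, 20), (5, -13)) = 33.0
d((30, -8), (-8, 15)) = 44.4185
d((30, -8), (22, 10)) = 19.6977
d((30, -8), (-20, -10)) = 50.04
d((30, -8), (13, -18)) = 19.7231
d((30, -8), (5, -13)) = 25.4951
d((-8, 15), (22, 10)) = 30.4138
d((-8, 15), (-20, -10)) = 27.7308
d((-8, 15), (13, -18)) = 39.1152
d((-8, 15), (5, -13)) = 30.8707
d((22, 10), (-20, -10)) = 46.5188
d((22, 10), (13, -18)) = 29.4109
d((22, 10), (5, -13)) = 28.6007
d((-20, -10), (13, -18)) = 33.9559
d((-20, -10), (5, -13)) = 25.1794
d((13, -18), (5, -13)) = 9.434

Closest pair: (4, 15) and (5, 20) with distance 5.099

The closest pair is (4, 15) and (5, 20) with Euclidean distance 5.099. For 10 points, brute-force pairwise comparison is shown above. For large n, the divide-and-conquer algorithm (sort by x, recurse on halves, check the dividing strip) achieves O(n log n).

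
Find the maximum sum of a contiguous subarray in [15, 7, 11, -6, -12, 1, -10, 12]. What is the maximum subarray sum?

Using Kadane's algorithm on [15, 7, 11, -6, -12, 1, -10, 12]:

Scanning through the array:
Position 1 (value 7): max_ending_here = 22, max_so_far = 22
Position 2 (value 11): max_ending_here = 33, max_so_far = 33
Position 3 (value -6): max_ending_here = 27, max_so_far = 33
Position 4 (value -12): max_ending_here = 15, max_so_far = 33
Position 5 (value 1): max_ending_here = 16, max_so_far = 33
Position 6 (value -10): max_ending_here = 6, max_so_far = 33
Position 7 (value 12): max_ending_here = 18, max_so_far = 33

Maximum subarray: [15, 7, 11]
Maximum sum: 33

The maximum subarray is [15, 7, 11] with sum 33. This subarray runs from index 0 to index 2.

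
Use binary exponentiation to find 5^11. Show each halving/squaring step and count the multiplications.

Computing 5^11 by squaring (build up from 5^1; each line after the first costs one multiplication):

5^1 = 5
5^2 = (5^1)^2 = 5^2 = 25
5^4 = (5^2)^2 = 25^2 = 625
5^5 = 5 * 5^4 = 5 * 625 = 3125
5^10 = (5^5)^2 = 3125^2 = 9765625
5^11 = 5 * 5^10 = 5 * 9765625 = 48828125

Result: 48828125
Multiplications needed: 5 (5 lines after 5^1)

5^11 = 48828125. Using exponentiation by squaring, this requires 5 multiplications. The key idea: if the exponent is even, square the half-power; if odd, multiply by the base once.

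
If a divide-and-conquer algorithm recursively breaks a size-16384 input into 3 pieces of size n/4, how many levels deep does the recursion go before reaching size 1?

For divide and conquer with division factor 4:

Problem sizes at each level:
Level 0: 16384
Level 1: 4096
Level 2: 1024
Level 3: 256
Level 4: 64
Level 5: 16
Level 6: 4
Level 7: 1

The root is level 0 and the size-1 base case is level 7 (the tree spans levels 0 through 7, i.e. 8 levels counting the root), so the depth is the number of divisions: log_4(16384) = 7

The recursion tree depth is log_4(16384) = 7. At each level, the problem size is divided by 4, so it takes 7 divisions to reduce to a base case of size 1. The algorithm makes 3 recursive calls at each level.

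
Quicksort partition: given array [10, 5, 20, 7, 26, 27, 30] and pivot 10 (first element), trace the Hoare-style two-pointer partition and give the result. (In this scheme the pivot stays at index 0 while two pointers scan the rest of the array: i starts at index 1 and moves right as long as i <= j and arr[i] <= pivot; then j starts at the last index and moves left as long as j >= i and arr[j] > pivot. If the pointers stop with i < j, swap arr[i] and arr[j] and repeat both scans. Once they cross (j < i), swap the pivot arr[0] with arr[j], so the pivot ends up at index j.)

Hoare-style two-pointer partition with pivot = 10:

Initial array: [10, 5, 20, 7, 26, 27, 30]

Pointers start at i = 1, j = 6.
i stops at index 2 (arr[2]=20 > 10), j stops at index 3 (arr[3]=7 <= 10): swap arr[2] and arr[3], array becomes [10, 5, 7, 20, 26, 27, 30]
i ends at 3, j ends at 2: the pointers have crossed (j < i), so scanning stops.

Swap pivot arr[0] with arr[2] to place pivot at position 2: [7, 5, 10, 20, 26, 27, 30]
Pivot position: 2

After partitioning with pivot 10, the array becomes [7, 5, 10, 20, 26, 27, 30]. The pivot is placed at index 2. All elements to the left of the pivot are <= 10, and all elements to the right are > 10.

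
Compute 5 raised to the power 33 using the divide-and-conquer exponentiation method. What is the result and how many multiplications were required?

Computing 5^33 by squaring (build up from 5^1; each line after the first costs one multiplication):

5^1 = 5
5^2 = (5^1)^2 = 5^2 = 25
5^4 = (5^2)^2 = 25^2 = 625
5^8 = (5^4)^2 = 625^2 = 390625
5^16 = (5^8)^2 = 390625^2 = 152587890625
5^32 = (5^16)^2 = 152587890625^2 = 23283064365386962890625
5^33 = 5 * 5^32 = 5 * 23283064365386962890625 = 116415321826934814453125

Result: 116415321826934814453125
Multiplications needed: 6 (6 lines after 5^1)

5^33 = 116415321826934814453125. Using exponentiation by squaring, this requires 6 multiplications. The key idea: if the exponent is even, square the half-power; if odd, multiply by the base once.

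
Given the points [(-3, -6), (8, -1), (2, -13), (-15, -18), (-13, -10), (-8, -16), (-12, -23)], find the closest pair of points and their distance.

Computing all pairwise distances among 7 points:

d((-3, -6), (8, -1)) = 12.083
d((-3, -6), (2, -13)) = 8.6023
d((-3, -6), (-15, -18)) = 16.9706
d((-3, -6), (-13, -10)) = 10.7703
d((-3, -6), (-8, -16)) = 11.1803
d((-3, -6), (-12, -23)) = 19.2354
d((8, -1), (2, -13)) = 13.4164
d((8, -1), (-15, -18)) = 28.6007
d((8, -1), (-13, -10)) = 22.8473
d((8, -1), (-8, -16)) = 21.9317
d((8, -1), (-12, -23)) = 29.7321
d((2, -13), (-15, -18)) = 17.72
d((2, -13), (-13, -10)) = 15.2971
d((2, -13), (-8, -16)) = 10.4403
d((2, -13), (-12, -23)) = 17.2047
d((-15, -18), (-13, -10)) = 8.2462
d((-15, -18), (-8, -16)) = 7.2801
d((-15, -18), (-12, -23)) = 5.831 <-- minimum
d((-13, -10), (-8, -16)) = 7.8102
d((-13, -10), (-12, -23)) = 13.0384
d((-8, -16), (-12, -23)) = 8.0623

Closest pair: (-15, -18) and (-12, -23) with distance 5.831

The closest pair is (-15, -18) and (-12, -23) with Euclidean distance 5.831. For 7 points, brute-force pairwise comparison is shown above. For large n, the divide-and-conquer algorithm (sort by x, recurse on halves, check the dividing strip) achieves O(n log n).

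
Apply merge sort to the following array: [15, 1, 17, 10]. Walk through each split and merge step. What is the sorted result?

Merge sort trace:

Split: [15, 1, 17, 10] -> [15, 1] and [17, 10]
  Split: [15, 1] -> [15] and [1]
  Merge: [15] + [1] -> [1, 15]
  Split: [17, 10] -> [17] and [10]
  Merge: [17] + [10] -> [10, 17]
Merge: [1, 15] + [10, 17] -> [1, 10, 15, 17]

Final sorted array: [1, 10, 15, 17]

The merge sort proceeds by recursively splitting the array and merging sorted halves.
After all merges, the sorted array is [1, 10, 15, 17].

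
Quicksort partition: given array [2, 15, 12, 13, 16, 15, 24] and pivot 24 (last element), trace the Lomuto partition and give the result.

Lomuto partition with pivot = 24:

Initial array: [2, 15, 12, 13, 16, 15, 24]

arr[0]=2 <= 24: swap with position 0, array becomes [2, 15, 12, 13, 16, 15, 24]
arr[1]=15 <= 24: swap with position 1, array becomes [2, 15, 12, 13, 16, 15, 24]
arr[2]=12 <= 24: swap with position 2, array becomes [2, 15, 12, 13, 16, 15, 24]
arr[3]=13 <= 24: swap with position 3, array becomes [2, 15, 12, 13, 16, 15, 24]
arr[4]=16 <= 24: swap with position 4, array becomes [2, 15, 12, 13, 16, 15, 24]
arr[5]=15 <= 24: swap with position 5, array becomes [2, 15, 12, 13, 16, 15, 24]

Place pivot at position 6: [2, 15, 12, 13, 16, 15, 24]
Pivot position: 6

After partitioning with pivot 24, the array becomes [2, 15, 12, 13, 16, 15, 24]. The pivot is placed at index 6. All elements to the left of the pivot are <= 24, and all elements to the right are > 24.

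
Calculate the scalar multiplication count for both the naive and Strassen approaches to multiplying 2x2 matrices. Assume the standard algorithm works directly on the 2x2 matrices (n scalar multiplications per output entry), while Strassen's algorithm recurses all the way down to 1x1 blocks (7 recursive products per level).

Matrix multiplication for 2x2 matrices:

Standard algorithm: 2^3 = 8 multiplications
Strassen's algorithm: 7^(log2(2)) = 7^1 = 7 multiplications
Savings: 8 - 7 = 1 multiplications

Standard: 8 multiplications (2^3). Strassen: 7 multiplications (7^1). Strassen reduces 8 recursive multiplications to 7 at each level.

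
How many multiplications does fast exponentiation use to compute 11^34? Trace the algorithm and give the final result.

Computing 11^34 by squaring (build up from 11^1; each line after the first costs one multiplication):

11^1 = 11
11^2 = (11^1)^2 = 11^2 = 121
11^4 = (11^2)^2 = 121^2 = 14641
11^8 = (11^4)^2 = 14641^2 = 214358881
11^16 = (11^8)^2 = 214358881^2 = 45949729863572161
11^17 = 11 * 11^16 = 11 * 45949729863572161 = 505447028499293771
11^34 = (11^17)^2 = 505447028499293771^2 = 255476698618765889551019445759400441

Result: 255476698618765889551019445759400441
Multiplications needed: 6 (6 lines after 11^1)

11^34 = 255476698618765889551019445759400441. Using exponentiation by squaring, this requires 6 multiplications. The key idea: if the exponent is even, square the half-power; if odd, multiply by the base once.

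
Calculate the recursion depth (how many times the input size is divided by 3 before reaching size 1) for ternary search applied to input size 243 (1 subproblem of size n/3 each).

For divide and conquer with division factor 3:

Problem sizes at each level:
Level 0: 243
Level 1: 81
Level 2: 27
Level 3: 9
Level 4: 3
Level 5: 1

The root is level 0 and the size-1 base case is level 5 (the tree spans levels 0 through 5, i.e. 6 levels counting the root), so the depth is the number of divisions: log_3(243) = 5

The recursion tree depth is log_3(243) = 5. At each level, the problem size is divided by 3, so it takes 5 divisions to reduce to a base case of size 1. The algorithm makes 1 recursive call at each level.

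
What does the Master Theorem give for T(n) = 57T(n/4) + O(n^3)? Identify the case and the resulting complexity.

Master Theorem for T(n) = 57T(n/4) + O(n^3):

a = 57, b = 4, c = 3
log_b(a) = log_4(57) = 2.9164

Case 3: c = 3 > log_4(57) = 2.9164
T(n) = O(n^3) = O(n^3)

For T(n) = 57T(n/4) + O(n^3): log_4(57) = 2.9164. This is Case 3 of the Master Theorem (c > log_b(a), work dominated by root), giving O(n^3).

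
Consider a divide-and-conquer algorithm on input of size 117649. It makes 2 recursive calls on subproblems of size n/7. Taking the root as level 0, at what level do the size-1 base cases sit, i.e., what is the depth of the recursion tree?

For divide and conquer with division factor 7:

Problem sizes at each level:
Level 0: 117649
Level 1: 16807
Level 2: 2401
Level 3: 343
Level 4: 49
Level 5: 7
Level 6: 1

The root is level 0 and the size-1 base case is level 6 (the tree spans levels 0 through 6, i.e. 7 levels counting the root), so the depth is the number of divisions: log_7(117649) = 6

The recursion tree depth is log_7(117649) = 6. At each level, the problem size is divided by 7, so it takes 6 divisions to reduce to a base case of size 1. The algorithm makes 2 recursive calls at each level.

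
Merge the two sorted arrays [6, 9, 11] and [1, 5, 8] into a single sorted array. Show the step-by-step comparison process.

Merging process:

Compare 6 vs 1: take 1 from right. Merged: [1]
Compare 6 vs 5: take 5 from right. Merged: [1, 5]
Compare 6 vs 8: take 6 from left. Merged: [1, 5, 6]
Compare 9 vs 8: take 8 from right. Merged: [1, 5, 6, 8]
Append remaining from left: [9, 11]. Merged: [1, 5, 6, 8, 9, 11]

Final merged array: [1, 5, 6, 8, 9, 11]
Total comparisons: 4

The merged array is [1, 5, 6, 8, 9, 11], requiring 4 comparisons. The merge step runs in O(n) time where n is the total number of elements.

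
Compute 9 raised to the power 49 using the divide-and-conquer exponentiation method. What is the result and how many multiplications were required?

Computing 9^49 by squaring (build up from 9^1; each line after the first costs one multiplication):

9^1 = 9
9^2 = (9^1)^2 = 9^2 = 81
9^3 = 9 * 9^2 = 9 * 81 = 729
9^6 = (9^3)^2 = 729^2 = 531441
9^12 = (9^6)^2 = 531441^2 = 282429536481
9^24 = (9^12)^2 = 282429536481^2 = 79766443076872509863361
9^48 = (9^24)^2 = 79766443076872509863361^2 = 6362685441135942358474828762538534230890216321
9^49 = 9 * 9^48 = 9 * 6362685441135942358474828762538534230890216321 = 57264168970223481226273458862846808078011946889

Result: 57264168970223481226273458862846808078011946889
Multiplications needed: 7 (7 lines after 9^1)

9^49 = 57264168970223481226273458862846808078011946889. Using exponentiation by squaring, this requires 7 multiplications. The key idea: if the exponent is even, square the half-power; if odd, multiply by the base once.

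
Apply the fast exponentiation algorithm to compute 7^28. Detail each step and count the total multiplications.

Computing 7^28 by squaring (build up from 7^1; each line after the first costs one multiplication):

7^1 = 7
7^2 = (7^1)^2 = 7^2 = 49
7^3 = 7 * 7^2 = 7 * 49 = 343
7^6 = (7^3)^2 = 343^2 = 117649
7^7 = 7 * 7^6 = 7 * 117649 = 823543
7^14 = (7^7)^2 = 823543^2 = 678223072849
7^28 = (7^14)^2 = 678223072849^2 = 459986536544739960976801

Result: 459986536544739960976801
Multiplications needed: 6 (6 lines after 7^1)

7^28 = 459986536544739960976801. Using exponentiation by squaring, this requires 6 multiplications. The key idea: if the exponent is even, square the half-power; if odd, multiply by the base once.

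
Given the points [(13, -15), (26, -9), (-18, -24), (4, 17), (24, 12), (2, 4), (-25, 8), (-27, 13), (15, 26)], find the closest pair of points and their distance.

Computing all pairwise distances among 9 points:

d((13, -15), (26, -9)) = 14.3178
d((13, -15), (-18, -24)) = 32.28
d((13, -15), (4, 17)) = 33.2415
d((13, -15), (24, 12)) = 29.1548
d((13, -15), (2, 4)) = 21.9545
d((13, -15), (-25, 8)) = 44.4185
d((13, -15), (-27, 13)) = 48.8262
d((13, -15), (15, 26)) = 41.0488
d((26, -9), (-18, -24)) = 46.4866
d((26, -9), (4, 17)) = 34.0588
d((26, -9), (24, 12)) = 21.095
d((26, -9), (2, 4)) = 27.2947
d((26, -9), (-25, 8)) = 53.7587
d((26, -9), (-27, 13)) = 57.3847
d((26, -9), (15, 26)) = 36.6879
d((-18, -24), (4, 17)) = 46.5296
d((-18, -24), (24, 12)) = 55.3173
d((-18, -24), (2, 4)) = 34.4093
d((-18, -24), (-25, 8)) = 32.7567
d((-18, -24), (-27, 13)) = 38.0789
d((-18, -24), (15, 26)) = 59.9083
d((4, 17), (24, 12)) = 20.6155
d((4, 17), (2, 4)) = 13.1529
d((4, 17), (-25, 8)) = 30.3645
d((4, 17), (-27, 13)) = 31.257
d((4, 17), (15, 26)) = 14.2127
d((24, 12), (2, 4)) = 23.4094
d((24, 12), (-25, 8)) = 49.163
d((24, 12), (-27, 13)) = 51.0098
d((24, 12), (15, 26)) = 16.6433
d((2, 4), (-25, 8)) = 27.2947
d((2, 4), (-27, 13)) = 30.3645
d((2, 4), (15, 26)) = 25.5539
d((-25, 8), (-27, 13)) = 5.3852 <-- minimum
d((-25, 8), (15, 26)) = 43.8634
d((-27, 13), (15, 26)) = 43.9659

Closest pair: (-25, 8) and (-27, 13) with distance 5.3852

The closest pair is (-25, 8) and (-27, 13) with Euclidean distance 5.3852. For 9 points, brute-force pairwise comparison is shown above. For large n, the divide-and-conquer algorithm (sort by x, recurse on halves, check the dividing strip) achieves O(n log n).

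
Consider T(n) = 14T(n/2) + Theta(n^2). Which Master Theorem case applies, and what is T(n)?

Master Theorem for T(n) = 14T(n/2) + O(n^2):

a = 14, b = 2, c = 2
log_b(a) = log_2(14) = 3.8074

Case 1: c = 2 < log_2(14) = 3.8074
T(n) = O(n^(log_2 14))

For T(n) = 14T(n/2) + O(n^2): log_2(14) = 3.8074. This is Case 1 of the Master Theorem (c < log_b(a), work dominated by leaves), giving O(n^(log_2 14)).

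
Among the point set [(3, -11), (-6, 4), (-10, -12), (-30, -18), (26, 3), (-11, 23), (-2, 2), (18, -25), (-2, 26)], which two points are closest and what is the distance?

Computing all pairwise distances among 9 points:

d((3, -11), (-6, 4)) = 17.4929
d((3, -11), (-10, -12)) = 13.0384
d((3, -11), (-30, -18)) = 33.7343
d((3, -11), (26, 3)) = 26.9258
d((3, -11), (-11, 23)) = 36.7696
d((3, -11), (-2, 2)) = 13.9284
d((3, -11), (18, -25)) = 20.5183
d((3, -11), (-2, 26)) = 37.3363
d((-6, 4), (-10, -12)) = 16.4924
d((-6, 4), (-30, -18)) = 32.5576
d((-6, 4), (26, 3)) = 32.0156
d((-6, 4), (-11, 23)) = 19.6469
d((-6, 4), (-2, 2)) = 4.4721 <-- minimum
d((-6, 4), (18, -25)) = 37.6431
d((-6, 4), (-2, 26)) = 22.3607
d((-10, -12), (-30, -18)) = 20.8806
d((-10, -12), (26, 3)) = 39.0
d((-10, -12), (-11, 23)) = 35.0143
d((-10, -12), (-2, 2)) = 16.1245
d((-10, -12), (18, -25)) = 30.8707
d((-10, -12), (-2, 26)) = 38.833
d((-30, -18), (26, 3)) = 59.808
d((-30, -18), (-11, 23)) = 45.1885
d((-30, -18), (-2, 2)) = 34.4093
d((-30, -18), (18, -25)) = 48.5077
d((-30, -18), (-2, 26)) = 52.1536
d((26, 3), (-11, 23)) = 42.0595
d((26, 3), (-2, 2)) = 28.0179
d((26, 3), (18, -25)) = 29.1204
d((26, 3), (-2, 26)) = 36.2353
d((-11, 23), (-2, 2)) = 22.8473
d((-11, 23), (18, -25)) = 56.0803
d((-11, 23), (-2, 26)) = 9.4868
d((-2, 2), (18, -25)) = 33.6006
d((-2, 2), (-2, 26)) = 24.0
d((18, -25), (-2, 26)) = 54.7814

Closest pair: (-6, 4) and (-2, 2) with distance 4.4721

The closest pair is (-6, 4) and (-2, 2) with Euclidean distance 4.4721. For 9 points, brute-force pairwise comparison is shown above. For large n, the divide-and-conquer algorithm (sort by x, recurse on halves, check the dividing strip) achieves O(n log n).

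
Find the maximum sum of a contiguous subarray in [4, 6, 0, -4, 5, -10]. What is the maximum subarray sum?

Using Kadane's algorithm on [4, 6, 0, -4, 5, -10]:

Scanning through the array:
Position 1 (value 6): max_ending_here = 10, max_so_far = 10
Position 2 (value 0): max_ending_here = 10, max_so_far = 10
Position 3 (value -4): max_ending_here = 6, max_so_far = 10
Position 4 (value 5): max_ending_here = 11, max_so_far = 11
Position 5 (value -10): max_ending_here = 1, max_so_far = 11

Maximum subarray: [4, 6, 0, -4, 5]
Maximum sum: 11

The maximum subarray is [4, 6, 0, -4, 5] with sum 11. This subarray runs from index 0 to index 4.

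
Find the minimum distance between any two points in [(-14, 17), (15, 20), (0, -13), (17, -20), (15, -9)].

Computing all pairwise distances among 5 points:

d((-14, 17), (15, 20)) = 29.1548
d((-14, 17), (0, -13)) = 33.1059
d((-14, 17), (17, -20)) = 48.2701
d((-14, 17), (15, -9)) = 38.9487
d((15, 20), (0, -13)) = 36.2491
d((15, 20), (17, -20)) = 40.05
d((15, 20), (15, -9)) = 29.0
d((0, -13), (17, -20)) = 18.3848
d((0, -13), (15, -9)) = 15.5242
d((17, -20), (15, -9)) = 11.1803 <-- minimum

Closest pair: (17, -20) and (15, -9) with distance 11.1803

The closest pair is (17, -20) and (15, -9) with Euclidean distance 11.1803. For 5 points, brute-force pairwise comparison is shown above. For large n, the divide-and-conquer algorithm (sort by x, recurse on halves, check the dividing strip) achieves O(n log n).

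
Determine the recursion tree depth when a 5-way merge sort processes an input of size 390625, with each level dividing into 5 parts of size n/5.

For divide and conquer with division factor 5:

Problem sizes at each level:
Level 0: 390625
Level 1: 78125
Level 2: 15625
Level 3: 3125
Level 4: 625
Level 5: 125
Level 6: 25
Level 7: 5
Level 8: 1

The root is level 0 and the size-1 base case is level 8 (the tree spans levels 0 through 8, i.e. 9 levels counting the root), so the depth is the number of divisions: log_5(390625) = 8

The recursion tree depth is log_5(390625) = 8. At each level, the problem size is divided by 5, so it takes 8 divisions to reduce to a base case of size 1. The algorithm makes 5 recursive calls at each level.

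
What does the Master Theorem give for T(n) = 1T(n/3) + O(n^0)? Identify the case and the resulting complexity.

Master Theorem for T(n) = 1T(n/3) + O(n^0):

a = 1, b = 3, c = 0
log_b(a) = log_3(1) = 0.0000

Case 2: c = 0 = log_3(1) = 0.0000
T(n) = O(n^0 log n) = O(log n)

For T(n) = 1T(n/3) + O(n^0): log_3(1) = 0.0000. This is Case 2 of the Master Theorem (c = log_b(a), equal work at all levels), giving O(log n).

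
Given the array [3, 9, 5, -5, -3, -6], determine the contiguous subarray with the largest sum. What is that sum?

Using Kadane's algorithm on [3, 9, 5, -5, -3, -6]:

Scanning through the array:
Position 1 (value 9): max_ending_here = 12, max_so_far = 12
Position 2 (value 5): max_ending_here = 17, max_so_far = 17
Position 3 (value -5): max_ending_here = 12, max_so_far = 17
Position 4 (value -3): max_ending_here = 9, max_so_far = 17
Position 5 (value -6): max_ending_here = 3, max_so_far = 17

Maximum subarray: [3, 9, 5]
Maximum sum: 17

The maximum subarray is [3, 9, 5] with sum 17. This subarray runs from index 0 to index 2.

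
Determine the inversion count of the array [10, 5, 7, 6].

Finding inversions in [10, 5, 7, 6]:

(0, 1): arr[0]=10 > arr[1]=5
(0, 2): arr[0]=10 > arr[2]=7
(0, 3): arr[0]=10 > arr[3]=6
(2, 3): arr[2]=7 > arr[3]=6

Total inversions: 4

The array has 4 inversion(s): (0,1), (0,2), (0,3), (2,3). Each pair (i,j) satisfies i < j and arr[i] > arr[j].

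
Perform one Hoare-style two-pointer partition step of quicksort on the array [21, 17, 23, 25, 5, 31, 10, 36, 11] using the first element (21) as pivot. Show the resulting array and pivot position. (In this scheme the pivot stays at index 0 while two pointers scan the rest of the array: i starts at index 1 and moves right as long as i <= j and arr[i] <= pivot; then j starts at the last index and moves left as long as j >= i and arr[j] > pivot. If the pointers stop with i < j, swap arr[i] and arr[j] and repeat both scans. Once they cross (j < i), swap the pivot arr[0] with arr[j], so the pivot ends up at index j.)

Hoare-style two-pointer partition with pivot = 21:

Initial array: [21, 17, 23, 25, 5, 31, 10, 36, 11]

Pointers start at i = 1, j = 8.
i stops at index 2 (arr[2]=23 > 21), j stops at index 8 (arr[8]=11 <= 21): swap arr[2] and arr[8], array becomes [21, 17, 11, 25, 5, 31, 10, 36, 23]
i stops at index 3 (arr[3]=25 > 21), j stops at index 6 (arr[6]=10 <= 21): swap arr[3] and arr[6], array becomes [21, 17, 11, 10, 5, 31, 25, 36, 23]
i ends at 5, j ends at 4: the pointers have crossed (j < i), so scanning stops.

Swap pivot arr[0] with arr[4] to place pivot at position 4: [5, 17, 11, 10, 21, 31, 25, 36, 23]
Pivot position: 4

After partitioning with pivot 21, the array becomes [5, 17, 11, 10, 21, 31, 25, 36, 23]. The pivot is placed at index 4. All elements to the left of the pivot are <= 21, and all elements to the right are > 21.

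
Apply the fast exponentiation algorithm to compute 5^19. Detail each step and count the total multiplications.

Computing 5^19 by squaring (build up from 5^1; each line after the first costs one multiplication):

5^1 = 5
5^2 = (5^1)^2 = 5^2 = 25
5^4 = (5^2)^2 = 25^2 = 625
5^8 = (5^4)^2 = 625^2 = 390625
5^9 = 5 * 5^8 = 5 * 390625 = 1953125
5^18 = (5^9)^2 = 1953125^2 = 3814697265625
5^19 = 5 * 5^18 = 5 * 3814697265625 = 19073486328125

Result: 19073486328125
Multiplications needed: 6 (6 lines after 5^1)

5^19 = 19073486328125. Using exponentiation by squaring, this requires 6 multiplications. The key idea: if the exponent is even, square the half-power; if odd, multiply by the base once.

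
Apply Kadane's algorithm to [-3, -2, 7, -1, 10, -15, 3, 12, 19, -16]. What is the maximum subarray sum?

Using Kadane's algorithm on [-3, -2, 7, -1, 10, -15, 3, 12, 19, -16]:

Scanning through the array:
Position 1 (value -2): max_ending_here = -2, max_so_far = -2
Position 2 (value 7): max_ending_here = 7, max_so_far = 7
Position 3 (value -1): max_ending_here = 6, max_so_far = 7
Position 4 (value 10): max_ending_here = 16, max_so_far = 16
Position 5 (value -15): max_ending_here = 1, max_so_far = 16
Position 6 (value 3): max_ending_here = 4, max_so_far = 16
Position 7 (value 12): max_ending_here = 16, max_so_far = 16
Position 8 (value 19): max_ending_here = 35, max_so_far = 35
Position 9 (value -16): max_ending_here = 19, max_so_far = 35

Maximum subarray: [7, -1, 10, -15, 3, 12, 19]
Maximum sum: 35

The maximum subarray is [7, -1, 10, -15, 3, 12, 19] with sum 35. This subarray runs from index 2 to index 8.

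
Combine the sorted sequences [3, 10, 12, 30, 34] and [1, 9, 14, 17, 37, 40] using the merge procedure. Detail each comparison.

Merging process:

Compare 3 vs 1: take 1 from right. Merged: [1]
Compare 3 vs 9: take 3 from left. Merged: [1, 3]
Compare 10 vs 9: take 9 from right. Merged: [1, 3, 9]
Compare 10 vs 14: take 10 from left. Merged: [1, 3, 9, 10]
Compare 12 vs 14: take 12 from left. Merged: [1, 3, 9, 10, 12]
Compare 30 vs 14: take 14 from right. Merged: [1, 3, 9, 10, 12, 14]
Compare 30 vs 17: take 17 from right. Merged: [1, 3, 9, 10, 12, 14, 17]
Compare 30 vs 37: take 30 from left. Merged: [1, 3, 9, 10, 12, 14, 17, 30]
Compare 34 vs 37: take 34 from left. Merged: [1, 3, 9, 10, 12, 14, 17, 30, 34]
Append remaining from right: [37, 40]. Merged: [1, 3, 9, 10, 12, 14, 17, 30, 34, 37, 40]

Final merged array: [1, 3, 9, 10, 12, 14, 17, 30, 34, 37, 40]
Total comparisons: 9

The merged array is [1, 3, 9, 10, 12, 14, 17, 30, 34, 37, 40], requiring 9 comparisons. The merge step runs in O(n) time where n is the total number of elements.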